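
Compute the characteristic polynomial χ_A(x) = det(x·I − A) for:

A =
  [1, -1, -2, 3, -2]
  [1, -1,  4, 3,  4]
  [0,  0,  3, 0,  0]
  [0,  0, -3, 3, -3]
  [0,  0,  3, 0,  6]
x^5 - 12*x^4 + 45*x^3 - 54*x^2

Expanding det(x·I − A) (e.g. by cofactor expansion or by noting that A is similar to its Jordan form J, which has the same characteristic polynomial as A) gives
  χ_A(x) = x^5 - 12*x^4 + 45*x^3 - 54*x^2
which factors as x^2*(x - 6)*(x - 3)^2. The eigenvalues (with algebraic multiplicities) are λ = 0 with multiplicity 2, λ = 3 with multiplicity 2, λ = 6 with multiplicity 1.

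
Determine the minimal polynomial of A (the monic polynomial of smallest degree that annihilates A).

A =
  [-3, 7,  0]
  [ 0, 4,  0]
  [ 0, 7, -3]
x^2 - x - 12

The characteristic polynomial is χ_A(x) = (x - 4)*(x + 3)^2, so the eigenvalues are known. The minimal polynomial is
  m_A(x) = Π_λ (x − λ)^{k_λ}
where k_λ is the size of the *largest* Jordan block for λ (equivalently, the smallest k with (A − λI)^k v = 0 for every generalised eigenvector v of λ).

  λ = -3: largest Jordan block has size 1, contributing (x + 3)
  λ = 4: largest Jordan block has size 1, contributing (x − 4)

So m_A(x) = (x - 4)*(x + 3) = x^2 - x - 12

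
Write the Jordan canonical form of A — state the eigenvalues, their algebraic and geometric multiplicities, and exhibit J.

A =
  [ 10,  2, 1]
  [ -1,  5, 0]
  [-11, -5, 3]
J_3(6)

The characteristic polynomial is
  det(x·I − A) = x^3 - 18*x^2 + 108*x - 216 = (x - 6)^3

Eigenvalues and multiplicities (the geometric multiplicity of λ is n − rank(A − λI), which equals the number of Jordan blocks for λ):
  λ = 6: algebraic multiplicity = 3, geometric multiplicity = 1

Determining the block sizes for each eigenvalue:
  λ = 6: one block (gm = 1), so the single block has size am = 3 → block sizes [3]

Assembling the blocks gives a Jordan form
J =
  [6, 1, 0]
  [0, 6, 1]
  [0, 0, 6]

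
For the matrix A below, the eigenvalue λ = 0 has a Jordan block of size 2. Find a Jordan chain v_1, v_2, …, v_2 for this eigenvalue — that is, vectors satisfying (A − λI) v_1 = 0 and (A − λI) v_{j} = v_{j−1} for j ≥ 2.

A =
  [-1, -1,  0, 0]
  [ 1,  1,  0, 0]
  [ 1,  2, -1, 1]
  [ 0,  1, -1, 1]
A Jordan chain for λ = 0 of length 2:
v_1 = (-1, 1, 1, 0)ᵀ
v_2 = (1, 0, 0, 0)ᵀ

Let N = A − (0)·I. We want v_2 with N^2 v_2 = 0 but N^1 v_2 ≠ 0; then v_{j-1} := N · v_j for j = 2, …, 2.

Pick v_2 = (1, 0, 0, 0)ᵀ.
Then v_1 = N · v_2 = (-1, 1, 1, 0)ᵀ.

Sanity check: (A − (0)·I) v_1 = (0, 0, 0, 0)ᵀ = 0. ✓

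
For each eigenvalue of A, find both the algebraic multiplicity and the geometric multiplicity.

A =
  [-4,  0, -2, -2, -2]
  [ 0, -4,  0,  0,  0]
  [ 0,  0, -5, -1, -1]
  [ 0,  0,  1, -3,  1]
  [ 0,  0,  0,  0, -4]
λ = -4: alg = 5, geom = 4

Step 1 — factor the characteristic polynomial to read off the algebraic multiplicities:
  χ_A(x) = (x + 4)^5

Step 2 — compute geometric multiplicities via the rank-nullity identity g(λ) = n − rank(A − λI):
  rank(A − (-4)·I) = 1, so dim ker(A − (-4)·I) = n − 1 = 4

Summary:
  λ = -4: algebraic multiplicity = 5, geometric multiplicity = 4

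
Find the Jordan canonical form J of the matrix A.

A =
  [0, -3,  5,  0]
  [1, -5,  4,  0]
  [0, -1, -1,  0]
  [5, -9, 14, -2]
J_3(-2) ⊕ J_1(-2)

The characteristic polynomial is
  det(x·I − A) = x^4 + 8*x^3 + 24*x^2 + 32*x + 16 = (x + 2)^4

Eigenvalues and multiplicities (the geometric multiplicity of λ is n − rank(A − λI), which equals the number of Jordan blocks for λ):
  λ = -2: algebraic multiplicity = 4, geometric multiplicity = 2

Determining the block sizes for each eigenvalue:
  λ = -2: with am = 4 and gm = 2, the partition is not yet determined (e.g. several partitions of 4 into 2 parts exist). Let N = A − (-2)·I. Computing rank(N^1) = 2, rank(N^2) = 1, rank(N^3) = 0; the number of blocks of size ≥ j is rank(N^{j−1}) − rank(N^j), giving [2, 1, 1]. So we have 1 block(s) of size 3, 1 block(s) of size 1 → block sizes [3, 1]

Assembling the blocks gives a Jordan form
J =
  [-2,  1,  0,  0]
  [ 0, -2,  1,  0]
  [ 0,  0, -2,  0]
  [ 0,  0,  0, -2]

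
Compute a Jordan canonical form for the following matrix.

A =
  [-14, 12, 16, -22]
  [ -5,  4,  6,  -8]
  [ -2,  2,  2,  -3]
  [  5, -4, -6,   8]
J_3(0) ⊕ J_1(0)

The characteristic polynomial is
  det(x·I − A) = x^4

Eigenvalues and multiplicities (the geometric multiplicity of λ is n − rank(A − λI), which equals the number of Jordan blocks for λ):
  λ = 0: algebraic multiplicity = 4, geometric multiplicity = 2

Determining the block sizes for each eigenvalue:
  λ = 0: with am = 4 and gm = 2, the partition is not yet determined (e.g. several partitions of 4 into 2 parts exist). Let N = A − (0)·I. Computing rank(N^1) = 2, rank(N^2) = 1, rank(N^3) = 0; the number of blocks of size ≥ j is rank(N^{j−1}) − rank(N^j), giving [2, 1, 1]. So we have 1 block(s) of size 3, 1 block(s) of size 1 → block sizes [3, 1]

Assembling the blocks gives a Jordan form
J =
  [0, 1, 0, 0]
  [0, 0, 1, 0]
  [0, 0, 0, 0]
  [0, 0, 0, 0]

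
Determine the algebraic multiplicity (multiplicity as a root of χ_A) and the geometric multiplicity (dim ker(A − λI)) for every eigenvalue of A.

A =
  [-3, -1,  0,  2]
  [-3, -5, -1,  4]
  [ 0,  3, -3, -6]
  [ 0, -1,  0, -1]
λ = -3: alg = 4, geom = 2

Step 1 — factor the characteristic polynomial to read off the algebraic multiplicities:
  χ_A(x) = (x + 3)^4

Step 2 — compute geometric multiplicities via the rank-nullity identity g(λ) = n − rank(A − λI):
  rank(A − (-3)·I) = 2, so dim ker(A − (-3)·I) = n − 2 = 2

Summary:
  λ = -3: algebraic multiplicity = 4, geometric multiplicity = 2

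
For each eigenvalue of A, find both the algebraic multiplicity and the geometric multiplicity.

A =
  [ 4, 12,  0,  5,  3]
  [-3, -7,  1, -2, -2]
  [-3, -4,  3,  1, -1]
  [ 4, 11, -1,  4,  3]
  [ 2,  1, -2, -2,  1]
λ = 1: alg = 5, geom = 2

Step 1 — factor the characteristic polynomial to read off the algebraic multiplicities:
  χ_A(x) = (x - 1)^5

Step 2 — compute geometric multiplicities via the rank-nullity identity g(λ) = n − rank(A − λI):
  rank(A − (1)·I) = 3, so dim ker(A − (1)·I) = n − 3 = 2

Summary:
  λ = 1: algebraic multiplicity = 5, geometric multiplicity = 2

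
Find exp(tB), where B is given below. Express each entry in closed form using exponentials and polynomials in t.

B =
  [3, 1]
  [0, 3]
e^{tB} =
  [exp(3*t), t*exp(3*t)]
  [0, exp(3*t)]

Strategy: write B = P · J · P⁻¹ where J is a Jordan canonical form, so e^{tB} = P · e^{tJ} · P⁻¹, and e^{tJ} can be computed block-by-block.

B has Jordan form
J =
  [3, 1]
  [0, 3]
(up to reordering of blocks).

Per-block formulas:
  For a 2×2 Jordan block J_2(3): exp(t · J_2(3)) = e^(3t)·(I + t·N), where N is the 2×2 nilpotent shift.

After assembling e^{tJ} and conjugating by P, we get:

e^{tB} =
  [exp(3*t), t*exp(3*t)]
  [0, exp(3*t)]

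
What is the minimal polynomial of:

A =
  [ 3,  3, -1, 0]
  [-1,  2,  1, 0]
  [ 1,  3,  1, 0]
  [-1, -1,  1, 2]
x^3 - 6*x^2 + 12*x - 8

The characteristic polynomial is χ_A(x) = (x - 2)^4, so the eigenvalues are known. The minimal polynomial is
  m_A(x) = Π_λ (x − λ)^{k_λ}
where k_λ is the size of the *largest* Jordan block for λ (equivalently, the smallest k with (A − λI)^k v = 0 for every generalised eigenvector v of λ).

  λ = 2: largest Jordan block has size 3, contributing (x − 2)^3

So m_A(x) = (x - 2)^3 = x^3 - 6*x^2 + 12*x - 8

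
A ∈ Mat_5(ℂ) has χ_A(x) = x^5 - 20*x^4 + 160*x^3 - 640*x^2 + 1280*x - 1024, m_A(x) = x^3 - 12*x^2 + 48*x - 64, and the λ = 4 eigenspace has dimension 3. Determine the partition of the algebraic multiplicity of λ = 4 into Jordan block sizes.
Block sizes for λ = 4: [3, 1, 1]

Step 1 — from the characteristic polynomial, algebraic multiplicity of λ = 4 is 5. From dim ker(A − (4)·I) = 3, there are exactly 3 Jordan blocks for λ = 4.
Step 2 — from the minimal polynomial, the factor (x − 4)^3 tells us the largest block for λ = 4 has size 3.
Step 3 — with total size 5, 3 blocks, and largest block 3, the block sizes (in nonincreasing order) are [3, 1, 1].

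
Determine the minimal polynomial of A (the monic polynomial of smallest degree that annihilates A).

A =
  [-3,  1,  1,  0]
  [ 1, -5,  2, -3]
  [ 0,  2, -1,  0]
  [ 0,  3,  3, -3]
x^3 + 9*x^2 + 27*x + 27

The characteristic polynomial is χ_A(x) = (x + 3)^4, so the eigenvalues are known. The minimal polynomial is
  m_A(x) = Π_λ (x − λ)^{k_λ}
where k_λ is the size of the *largest* Jordan block for λ (equivalently, the smallest k with (A − λI)^k v = 0 for every generalised eigenvector v of λ).

  λ = -3: largest Jordan block has size 3, contributing (x + 3)^3

So m_A(x) = (x + 3)^3 = x^3 + 9*x^2 + 27*x + 27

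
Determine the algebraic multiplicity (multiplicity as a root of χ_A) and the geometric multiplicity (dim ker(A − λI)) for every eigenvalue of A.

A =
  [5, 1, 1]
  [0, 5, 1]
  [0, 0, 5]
λ = 5: alg = 3, geom = 1

Step 1 — factor the characteristic polynomial to read off the algebraic multiplicities:
  χ_A(x) = (x - 5)^3

Step 2 — compute geometric multiplicities via the rank-nullity identity g(λ) = n − rank(A − λI):
  rank(A − (5)·I) = 2, so dim ker(A − (5)·I) = n − 2 = 1

Summary:
  λ = 5: algebraic multiplicity = 3, geometric multiplicity = 1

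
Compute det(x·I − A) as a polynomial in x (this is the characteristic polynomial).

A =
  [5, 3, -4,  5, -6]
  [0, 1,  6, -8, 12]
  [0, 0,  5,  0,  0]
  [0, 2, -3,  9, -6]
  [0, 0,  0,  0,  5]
x^5 - 25*x^4 + 250*x^3 - 1250*x^2 + 3125*x - 3125

Expanding det(x·I − A) (e.g. by cofactor expansion or by noting that A is similar to its Jordan form J, which has the same characteristic polynomial as A) gives
  χ_A(x) = x^5 - 25*x^4 + 250*x^3 - 1250*x^2 + 3125*x - 3125
which factors as (x - 5)^5. The eigenvalues (with algebraic multiplicities) are λ = 5 with multiplicity 5.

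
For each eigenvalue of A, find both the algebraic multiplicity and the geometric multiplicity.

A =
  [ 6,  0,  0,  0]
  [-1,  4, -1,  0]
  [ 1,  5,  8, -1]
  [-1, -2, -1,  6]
λ = 6: alg = 4, geom = 2

Step 1 — factor the characteristic polynomial to read off the algebraic multiplicities:
  χ_A(x) = (x - 6)^4

Step 2 — compute geometric multiplicities via the rank-nullity identity g(λ) = n − rank(A − λI):
  rank(A − (6)·I) = 2, so dim ker(A − (6)·I) = n − 2 = 2

Summary:
  λ = 6: algebraic multiplicity = 4, geometric multiplicity = 2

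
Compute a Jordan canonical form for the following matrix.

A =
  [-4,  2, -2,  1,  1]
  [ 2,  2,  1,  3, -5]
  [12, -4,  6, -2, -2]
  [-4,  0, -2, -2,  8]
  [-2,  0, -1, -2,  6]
J_1(0) ⊕ J_3(2) ⊕ J_1(2)

The characteristic polynomial is
  det(x·I − A) = x^5 - 8*x^4 + 24*x^3 - 32*x^2 + 16*x = x*(x - 2)^4

Eigenvalues and multiplicities (the geometric multiplicity of λ is n − rank(A − λI), which equals the number of Jordan blocks for λ):
  λ = 0: algebraic multiplicity = 1, geometric multiplicity = 1
  λ = 2: algebraic multiplicity = 4, geometric multiplicity = 2

Determining the block sizes for each eigenvalue:
  λ = 0: one block (gm = 1), so the single block has size am = 1 → block sizes [1]
  λ = 2: with am = 4 and gm = 2, the partition is not yet determined (e.g. several partitions of 4 into 2 parts exist). Let N = A − (2)·I. Computing rank(N^1) = 3, rank(N^2) = 2, rank(N^3) = 1; the number of blocks of size ≥ j is rank(N^{j−1}) − rank(N^j), giving [2, 1, 1]. So we have 1 block(s) of size 3, 1 block(s) of size 1 → block sizes [3, 1]

Assembling the blocks gives a Jordan form
J =
  [0, 0, 0, 0, 0]
  [0, 2, 1, 0, 0]
  [0, 0, 2, 1, 0]
  [0, 0, 0, 2, 0]
  [0, 0, 0, 0, 2]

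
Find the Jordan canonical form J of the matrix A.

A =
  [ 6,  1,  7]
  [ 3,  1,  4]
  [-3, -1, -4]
J_2(0) ⊕ J_1(3)

The characteristic polynomial is
  det(x·I − A) = x^3 - 3*x^2 = x^2*(x - 3)

Eigenvalues and multiplicities (the geometric multiplicity of λ is n − rank(A − λI), which equals the number of Jordan blocks for λ):
  λ = 0: algebraic multiplicity = 2, geometric multiplicity = 1
  λ = 3: algebraic multiplicity = 1, geometric multiplicity = 1

Determining the block sizes for each eigenvalue:
  λ = 0: one block (gm = 1), so the single block has size am = 2 → block sizes [2]
  λ = 3: one block (gm = 1), so the single block has size am = 1 → block sizes [1]

Assembling the blocks gives a Jordan form
J =
  [0, 1, 0]
  [0, 0, 0]
  [0, 0, 3]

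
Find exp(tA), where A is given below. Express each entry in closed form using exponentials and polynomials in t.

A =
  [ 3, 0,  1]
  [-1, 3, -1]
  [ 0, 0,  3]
e^{tA} =
  [exp(3*t), 0, t*exp(3*t)]
  [-t*exp(3*t), exp(3*t), -t^2*exp(3*t)/2 - t*exp(3*t)]
  [0, 0, exp(3*t)]

Strategy: write A = P · J · P⁻¹ where J is a Jordan canonical form, so e^{tA} = P · e^{tJ} · P⁻¹, and e^{tJ} can be computed block-by-block.

A has Jordan form
J =
  [3, 1, 0]
  [0, 3, 1]
  [0, 0, 3]
(up to reordering of blocks).

Per-block formulas:
  For a 3×3 Jordan block J_3(3): exp(t · J_3(3)) = e^(3t)·(I + t·N + (t^2/2)·N^2), where N is the 3×3 nilpotent shift.

After assembling e^{tJ} and conjugating by P, we get:

e^{tA} =
  [exp(3*t), 0, t*exp(3*t)]
  [-t*exp(3*t), exp(3*t), -t^2*exp(3*t)/2 - t*exp(3*t)]
  [0, 0, exp(3*t)]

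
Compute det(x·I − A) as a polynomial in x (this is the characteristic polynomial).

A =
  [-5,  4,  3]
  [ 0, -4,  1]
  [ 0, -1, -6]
x^3 + 15*x^2 + 75*x + 125

Expanding det(x·I − A) (e.g. by cofactor expansion or by noting that A is similar to its Jordan form J, which has the same characteristic polynomial as A) gives
  χ_A(x) = x^3 + 15*x^2 + 75*x + 125
which factors as (x + 5)^3. The eigenvalues (with algebraic multiplicities) are λ = -5 with multiplicity 3.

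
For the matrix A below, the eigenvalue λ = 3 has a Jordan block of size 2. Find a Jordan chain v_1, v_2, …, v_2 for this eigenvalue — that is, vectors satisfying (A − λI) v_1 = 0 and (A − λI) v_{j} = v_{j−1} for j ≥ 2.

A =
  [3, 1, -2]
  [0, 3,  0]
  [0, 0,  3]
A Jordan chain for λ = 3 of length 2:
v_1 = (1, 0, 0)ᵀ
v_2 = (0, 1, 0)ᵀ

Let N = A − (3)·I. We want v_2 with N^2 v_2 = 0 but N^1 v_2 ≠ 0; then v_{j-1} := N · v_j for j = 2, …, 2.

Pick v_2 = (0, 1, 0)ᵀ.
Then v_1 = N · v_2 = (1, 0, 0)ᵀ.

Sanity check: (A − (3)·I) v_1 = (0, 0, 0)ᵀ = 0. ✓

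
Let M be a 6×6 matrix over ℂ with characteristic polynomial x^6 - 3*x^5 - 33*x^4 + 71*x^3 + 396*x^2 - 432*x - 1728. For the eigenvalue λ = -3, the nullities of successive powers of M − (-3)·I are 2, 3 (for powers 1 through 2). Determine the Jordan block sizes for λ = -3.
Block sizes for λ = -3: [2, 1]

From the dimensions of kernels of powers, the number of Jordan blocks of size at least j is d_j − d_{j−1} where d_j = dim ker(N^j) (with d_0 = 0). Computing the differences gives [2, 1].
The number of blocks of size exactly k is (#blocks of size ≥ k) − (#blocks of size ≥ k + 1), so the partition is: 1 block(s) of size 1, 1 block(s) of size 2.
In nonincreasing order the block sizes are [2, 1].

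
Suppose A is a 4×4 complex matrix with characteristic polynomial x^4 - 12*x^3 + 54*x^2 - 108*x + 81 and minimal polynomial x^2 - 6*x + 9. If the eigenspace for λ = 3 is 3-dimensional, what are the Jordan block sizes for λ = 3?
Block sizes for λ = 3: [2, 1, 1]

Step 1 — from the characteristic polynomial, algebraic multiplicity of λ = 3 is 4. From dim ker(A − (3)·I) = 3, there are exactly 3 Jordan blocks for λ = 3.
Step 2 — from the minimal polynomial, the factor (x − 3)^2 tells us the largest block for λ = 3 has size 2.
Step 3 — with total size 4, 3 blocks, and largest block 2, the block sizes (in nonincreasing order) are [2, 1, 1].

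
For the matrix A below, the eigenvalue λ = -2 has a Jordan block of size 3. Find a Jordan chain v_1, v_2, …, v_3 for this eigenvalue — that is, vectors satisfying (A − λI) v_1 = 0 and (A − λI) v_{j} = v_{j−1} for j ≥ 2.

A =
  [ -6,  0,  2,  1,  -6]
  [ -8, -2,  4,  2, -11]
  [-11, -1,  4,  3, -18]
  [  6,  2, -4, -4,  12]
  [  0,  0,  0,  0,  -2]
A Jordan chain for λ = -2 of length 3:
v_1 = (0, 0, 4, -8, 0)ᵀ
v_2 = (-4, -8, -11, 6, 0)ᵀ
v_3 = (1, 0, 0, 0, 0)ᵀ

Let N = A − (-2)·I. We want v_3 with N^3 v_3 = 0 but N^2 v_3 ≠ 0; then v_{j-1} := N · v_j for j = 3, …, 2.

Pick v_3 = (1, 0, 0, 0, 0)ᵀ.
Then v_2 = N · v_3 = (-4, -8, -11, 6, 0)ᵀ.
Then v_1 = N · v_2 = (0, 0, 4, -8, 0)ᵀ.

Sanity check: (A − (-2)·I) v_1 = (0, 0, 0, 0, 0)ᵀ = 0. ✓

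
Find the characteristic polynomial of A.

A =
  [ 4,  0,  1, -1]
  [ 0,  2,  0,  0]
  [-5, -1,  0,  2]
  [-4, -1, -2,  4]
x^4 - 10*x^3 + 37*x^2 - 60*x + 36

Expanding det(x·I − A) (e.g. by cofactor expansion or by noting that A is similar to its Jordan form J, which has the same characteristic polynomial as A) gives
  χ_A(x) = x^4 - 10*x^3 + 37*x^2 - 60*x + 36
which factors as (x - 3)^2*(x - 2)^2. The eigenvalues (with algebraic multiplicities) are λ = 2 with multiplicity 2, λ = 3 with multiplicity 2.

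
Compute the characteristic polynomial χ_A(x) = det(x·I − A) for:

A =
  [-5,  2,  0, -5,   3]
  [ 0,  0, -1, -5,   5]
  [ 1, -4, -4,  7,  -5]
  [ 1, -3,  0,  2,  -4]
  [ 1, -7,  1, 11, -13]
x^5 + 20*x^4 + 160*x^3 + 640*x^2 + 1280*x + 1024

Expanding det(x·I − A) (e.g. by cofactor expansion or by noting that A is similar to its Jordan form J, which has the same characteristic polynomial as A) gives
  χ_A(x) = x^5 + 20*x^4 + 160*x^3 + 640*x^2 + 1280*x + 1024
which factors as (x + 4)^5. The eigenvalues (with algebraic multiplicities) are λ = -4 with multiplicity 5.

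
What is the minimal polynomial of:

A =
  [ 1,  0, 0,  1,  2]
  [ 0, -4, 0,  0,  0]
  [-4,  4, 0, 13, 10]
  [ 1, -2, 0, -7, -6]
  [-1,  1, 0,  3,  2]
x^5 + 8*x^4 + 16*x^3

The characteristic polynomial is χ_A(x) = x^3*(x + 4)^2, so the eigenvalues are known. The minimal polynomial is
  m_A(x) = Π_λ (x − λ)^{k_λ}
where k_λ is the size of the *largest* Jordan block for λ (equivalently, the smallest k with (A − λI)^k v = 0 for every generalised eigenvector v of λ).

  λ = -4: largest Jordan block has size 2, contributing (x + 4)^2
  λ = 0: largest Jordan block has size 3, contributing (x − 0)^3

So m_A(x) = x^3*(x + 4)^2 = x^5 + 8*x^4 + 16*x^3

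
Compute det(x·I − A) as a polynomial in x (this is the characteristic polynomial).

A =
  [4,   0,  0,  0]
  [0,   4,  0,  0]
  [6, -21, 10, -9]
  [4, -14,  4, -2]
x^4 - 16*x^3 + 96*x^2 - 256*x + 256

Expanding det(x·I − A) (e.g. by cofactor expansion or by noting that A is similar to its Jordan form J, which has the same characteristic polynomial as A) gives
  χ_A(x) = x^4 - 16*x^3 + 96*x^2 - 256*x + 256
which factors as (x - 4)^4. The eigenvalues (with algebraic multiplicities) are λ = 4 with multiplicity 4.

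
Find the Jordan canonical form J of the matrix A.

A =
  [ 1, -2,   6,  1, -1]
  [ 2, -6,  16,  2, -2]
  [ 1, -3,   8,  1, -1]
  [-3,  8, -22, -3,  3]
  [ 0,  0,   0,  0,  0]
J_2(0) ⊕ J_2(0) ⊕ J_1(0)

The characteristic polynomial is
  det(x·I − A) = x^5

Eigenvalues and multiplicities (the geometric multiplicity of λ is n − rank(A − λI), which equals the number of Jordan blocks for λ):
  λ = 0: algebraic multiplicity = 5, geometric multiplicity = 3

Determining the block sizes for each eigenvalue:
  λ = 0: with am = 5 and gm = 3, the partition is not yet determined (e.g. several partitions of 5 into 3 parts exist). Let N = A − (0)·I. Computing rank(N^1) = 2, rank(N^2) = 0; the number of blocks of size ≥ j is rank(N^{j−1}) − rank(N^j), giving [3, 2]. So we have 2 block(s) of size 2, 1 block(s) of size 1 → block sizes [2, 2, 1]

Assembling the blocks gives a Jordan form
J =
  [0, 1, 0, 0, 0]
  [0, 0, 0, 0, 0]
  [0, 0, 0, 1, 0]
  [0, 0, 0, 0, 0]
  [0, 0, 0, 0, 0]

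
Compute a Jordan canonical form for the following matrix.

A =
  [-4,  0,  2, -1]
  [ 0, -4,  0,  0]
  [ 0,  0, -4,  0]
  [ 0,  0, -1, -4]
J_3(-4) ⊕ J_1(-4)

The characteristic polynomial is
  det(x·I − A) = x^4 + 16*x^3 + 96*x^2 + 256*x + 256 = (x + 4)^4

Eigenvalues and multiplicities (the geometric multiplicity of λ is n − rank(A − λI), which equals the number of Jordan blocks for λ):
  λ = -4: algebraic multiplicity = 4, geometric multiplicity = 2

Determining the block sizes for each eigenvalue:
  λ = -4: with am = 4 and gm = 2, the partition is not yet determined (e.g. several partitions of 4 into 2 parts exist). Let N = A − (-4)·I. Computing rank(N^1) = 2, rank(N^2) = 1, rank(N^3) = 0; the number of blocks of size ≥ j is rank(N^{j−1}) − rank(N^j), giving [2, 1, 1]. So we have 1 block(s) of size 3, 1 block(s) of size 1 → block sizes [3, 1]

Assembling the blocks gives a Jordan form
J =
  [-4,  1,  0,  0]
  [ 0, -4,  1,  0]
  [ 0,  0, -4,  0]
  [ 0,  0,  0, -4]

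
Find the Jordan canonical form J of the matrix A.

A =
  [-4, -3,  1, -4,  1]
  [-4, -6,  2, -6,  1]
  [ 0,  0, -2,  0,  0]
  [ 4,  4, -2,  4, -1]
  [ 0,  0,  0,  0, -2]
J_3(-2) ⊕ J_1(-2) ⊕ J_1(-2)

The characteristic polynomial is
  det(x·I − A) = x^5 + 10*x^4 + 40*x^3 + 80*x^2 + 80*x + 32 = (x + 2)^5

Eigenvalues and multiplicities (the geometric multiplicity of λ is n − rank(A − λI), which equals the number of Jordan blocks for λ):
  λ = -2: algebraic multiplicity = 5, geometric multiplicity = 3

Determining the block sizes for each eigenvalue:
  λ = -2: with am = 5 and gm = 3, the partition is not yet determined (e.g. several partitions of 5 into 3 parts exist). Let N = A − (-2)·I. Computing rank(N^1) = 2, rank(N^2) = 1, rank(N^3) = 0; the number of blocks of size ≥ j is rank(N^{j−1}) − rank(N^j), giving [3, 1, 1]. So we have 1 block(s) of size 3, 2 block(s) of size 1 → block sizes [3, 1, 1]

Assembling the blocks gives a Jordan form
J =
  [-2,  1,  0,  0,  0]
  [ 0, -2,  1,  0,  0]
  [ 0,  0, -2,  0,  0]
  [ 0,  0,  0, -2,  0]
  [ 0,  0,  0,  0, -2]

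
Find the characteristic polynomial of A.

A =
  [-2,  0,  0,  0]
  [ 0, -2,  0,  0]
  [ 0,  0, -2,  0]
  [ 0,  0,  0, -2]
x^4 + 8*x^3 + 24*x^2 + 32*x + 16

Expanding det(x·I − A) (e.g. by cofactor expansion or by noting that A is similar to its Jordan form J, which has the same characteristic polynomial as A) gives
  χ_A(x) = x^4 + 8*x^3 + 24*x^2 + 32*x + 16
which factors as (x + 2)^4. The eigenvalues (with algebraic multiplicities) are λ = -2 with multiplicity 4.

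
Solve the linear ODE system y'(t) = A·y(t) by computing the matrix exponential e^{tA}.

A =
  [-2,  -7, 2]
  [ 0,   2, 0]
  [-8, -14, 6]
e^{tA} =
  [-4*t*exp(2*t) + exp(2*t), -7*t*exp(2*t), 2*t*exp(2*t)]
  [0, exp(2*t), 0]
  [-8*t*exp(2*t), -14*t*exp(2*t), 4*t*exp(2*t) + exp(2*t)]

Strategy: write A = P · J · P⁻¹ where J is a Jordan canonical form, so e^{tA} = P · e^{tJ} · P⁻¹, and e^{tJ} can be computed block-by-block.

A has Jordan form
J =
  [2, 1, 0]
  [0, 2, 0]
  [0, 0, 2]
(up to reordering of blocks).

Per-block formulas:
  For a 2×2 Jordan block J_2(2): exp(t · J_2(2)) = e^(2t)·(I + t·N), where N is the 2×2 nilpotent shift.
  For a 1×1 block at λ = 2: exp(t · [2]) = [e^(2t)].

After assembling e^{tJ} and conjugating by P, we get:

e^{tA} =
  [-4*t*exp(2*t) + exp(2*t), -7*t*exp(2*t), 2*t*exp(2*t)]
  [0, exp(2*t), 0]
  [-8*t*exp(2*t), -14*t*exp(2*t), 4*t*exp(2*t) + exp(2*t)]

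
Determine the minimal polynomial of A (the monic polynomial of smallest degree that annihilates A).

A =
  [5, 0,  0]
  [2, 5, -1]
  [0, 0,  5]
x^2 - 10*x + 25

The characteristic polynomial is χ_A(x) = (x - 5)^3, so the eigenvalues are known. The minimal polynomial is
  m_A(x) = Π_λ (x − λ)^{k_λ}
where k_λ is the size of the *largest* Jordan block for λ (equivalently, the smallest k with (A − λI)^k v = 0 for every generalised eigenvector v of λ).

  λ = 5: largest Jordan block has size 2, contributing (x − 5)^2

So m_A(x) = (x - 5)^2 = x^2 - 10*x + 25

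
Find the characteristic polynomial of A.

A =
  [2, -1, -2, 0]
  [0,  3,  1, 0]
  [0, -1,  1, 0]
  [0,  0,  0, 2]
x^4 - 8*x^3 + 24*x^2 - 32*x + 16

Expanding det(x·I − A) (e.g. by cofactor expansion or by noting that A is similar to its Jordan form J, which has the same characteristic polynomial as A) gives
  χ_A(x) = x^4 - 8*x^3 + 24*x^2 - 32*x + 16
which factors as (x - 2)^4. The eigenvalues (with algebraic multiplicities) are λ = 2 with multiplicity 4.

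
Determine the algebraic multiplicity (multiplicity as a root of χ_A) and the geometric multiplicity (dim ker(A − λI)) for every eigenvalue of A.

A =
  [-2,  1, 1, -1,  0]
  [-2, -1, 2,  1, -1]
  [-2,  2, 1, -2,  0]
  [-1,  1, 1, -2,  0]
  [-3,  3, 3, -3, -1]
λ = -1: alg = 5, geom = 3

Step 1 — factor the characteristic polynomial to read off the algebraic multiplicities:
  χ_A(x) = (x + 1)^5

Step 2 — compute geometric multiplicities via the rank-nullity identity g(λ) = n − rank(A − λI):
  rank(A − (-1)·I) = 2, so dim ker(A − (-1)·I) = n − 2 = 3

Summary:
  λ = -1: algebraic multiplicity = 5, geometric multiplicity = 3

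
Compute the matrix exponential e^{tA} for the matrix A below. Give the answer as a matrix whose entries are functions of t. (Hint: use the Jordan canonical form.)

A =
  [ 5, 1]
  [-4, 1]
e^{tA} =
  [2*t*exp(3*t) + exp(3*t), t*exp(3*t)]
  [-4*t*exp(3*t), -2*t*exp(3*t) + exp(3*t)]

Strategy: write A = P · J · P⁻¹ where J is a Jordan canonical form, so e^{tA} = P · e^{tJ} · P⁻¹, and e^{tJ} can be computed block-by-block.

A has Jordan form
J =
  [3, 1]
  [0, 3]
(up to reordering of blocks).

Per-block formulas:
  For a 2×2 Jordan block J_2(3): exp(t · J_2(3)) = e^(3t)·(I + t·N), where N is the 2×2 nilpotent shift.

After assembling e^{tJ} and conjugating by P, we get:

e^{tA} =
  [2*t*exp(3*t) + exp(3*t), t*exp(3*t)]
  [-4*t*exp(3*t), -2*t*exp(3*t) + exp(3*t)]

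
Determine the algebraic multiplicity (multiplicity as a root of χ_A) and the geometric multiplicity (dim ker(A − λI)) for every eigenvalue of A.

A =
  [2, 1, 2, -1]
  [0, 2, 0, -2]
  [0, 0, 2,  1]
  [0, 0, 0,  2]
λ = 2: alg = 4, geom = 2

Step 1 — factor the characteristic polynomial to read off the algebraic multiplicities:
  χ_A(x) = (x - 2)^4

Step 2 — compute geometric multiplicities via the rank-nullity identity g(λ) = n − rank(A − λI):
  rank(A − (2)·I) = 2, so dim ker(A − (2)·I) = n − 2 = 2

Summary:
  λ = 2: algebraic multiplicity = 4, geometric multiplicity = 2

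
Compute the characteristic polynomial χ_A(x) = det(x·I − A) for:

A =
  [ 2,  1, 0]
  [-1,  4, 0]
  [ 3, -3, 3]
x^3 - 9*x^2 + 27*x - 27

Expanding det(x·I − A) (e.g. by cofactor expansion or by noting that A is similar to its Jordan form J, which has the same characteristic polynomial as A) gives
  χ_A(x) = x^3 - 9*x^2 + 27*x - 27
which factors as (x - 3)^3. The eigenvalues (with algebraic multiplicities) are λ = 3 with multiplicity 3.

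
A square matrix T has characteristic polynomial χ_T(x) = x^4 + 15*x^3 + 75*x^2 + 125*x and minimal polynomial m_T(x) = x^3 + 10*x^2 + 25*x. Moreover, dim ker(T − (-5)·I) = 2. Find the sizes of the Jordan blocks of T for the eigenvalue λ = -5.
Block sizes for λ = -5: [2, 1]

Step 1 — from the characteristic polynomial, algebraic multiplicity of λ = -5 is 3. From dim ker(T − (-5)·I) = 2, there are exactly 2 Jordan blocks for λ = -5.
Step 2 — from the minimal polynomial, the factor (x + 5)^2 tells us the largest block for λ = -5 has size 2.
Step 3 — with total size 3, 2 blocks, and largest block 2, the block sizes (in nonincreasing order) are [2, 1].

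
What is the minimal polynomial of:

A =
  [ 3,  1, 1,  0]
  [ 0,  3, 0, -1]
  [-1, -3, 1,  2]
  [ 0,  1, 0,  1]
x^3 - 6*x^2 + 12*x - 8

The characteristic polynomial is χ_A(x) = (x - 2)^4, so the eigenvalues are known. The minimal polynomial is
  m_A(x) = Π_λ (x − λ)^{k_λ}
where k_λ is the size of the *largest* Jordan block for λ (equivalently, the smallest k with (A − λI)^k v = 0 for every generalised eigenvector v of λ).

  λ = 2: largest Jordan block has size 3, contributing (x − 2)^3

So m_A(x) = (x - 2)^3 = x^3 - 6*x^2 + 12*x - 8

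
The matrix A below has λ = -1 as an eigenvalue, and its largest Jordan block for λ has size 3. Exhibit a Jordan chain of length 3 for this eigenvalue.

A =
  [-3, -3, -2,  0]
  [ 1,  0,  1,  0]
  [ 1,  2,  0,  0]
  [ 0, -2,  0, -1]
A Jordan chain for λ = -1 of length 3:
v_1 = (-1, 0, 1, -2)ᵀ
v_2 = (-2, 1, 1, 0)ᵀ
v_3 = (1, 0, 0, 0)ᵀ

Let N = A − (-1)·I. We want v_3 with N^3 v_3 = 0 but N^2 v_3 ≠ 0; then v_{j-1} := N · v_j for j = 3, …, 2.

Pick v_3 = (1, 0, 0, 0)ᵀ.
Then v_2 = N · v_3 = (-2, 1, 1, 0)ᵀ.
Then v_1 = N · v_2 = (-1, 0, 1, -2)ᵀ.

Sanity check: (A − (-1)·I) v_1 = (0, 0, 0, 0)ᵀ = 0. ✓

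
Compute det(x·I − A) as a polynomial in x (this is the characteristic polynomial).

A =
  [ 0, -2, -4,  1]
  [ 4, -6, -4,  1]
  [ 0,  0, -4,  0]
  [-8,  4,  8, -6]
x^4 + 16*x^3 + 96*x^2 + 256*x + 256

Expanding det(x·I − A) (e.g. by cofactor expansion or by noting that A is similar to its Jordan form J, which has the same characteristic polynomial as A) gives
  χ_A(x) = x^4 + 16*x^3 + 96*x^2 + 256*x + 256
which factors as (x + 4)^4. The eigenvalues (with algebraic multiplicities) are λ = -4 with multiplicity 4.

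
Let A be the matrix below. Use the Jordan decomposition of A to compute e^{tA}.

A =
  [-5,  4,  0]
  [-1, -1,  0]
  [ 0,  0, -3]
e^{tA} =
  [-2*t*exp(-3*t) + exp(-3*t), 4*t*exp(-3*t), 0]
  [-t*exp(-3*t), 2*t*exp(-3*t) + exp(-3*t), 0]
  [0, 0, exp(-3*t)]

Strategy: write A = P · J · P⁻¹ where J is a Jordan canonical form, so e^{tA} = P · e^{tJ} · P⁻¹, and e^{tJ} can be computed block-by-block.

A has Jordan form
J =
  [-3,  1,  0]
  [ 0, -3,  0]
  [ 0,  0, -3]
(up to reordering of blocks).

Per-block formulas:
  For a 1×1 block at λ = -3: exp(t · [-3]) = [e^(-3t)].
  For a 2×2 Jordan block J_2(-3): exp(t · J_2(-3)) = e^(-3t)·(I + t·N), where N is the 2×2 nilpotent shift.

After assembling e^{tJ} and conjugating by P, we get:

e^{tA} =
  [-2*t*exp(-3*t) + exp(-3*t), 4*t*exp(-3*t), 0]
  [-t*exp(-3*t), 2*t*exp(-3*t) + exp(-3*t), 0]
  [0, 0, exp(-3*t)]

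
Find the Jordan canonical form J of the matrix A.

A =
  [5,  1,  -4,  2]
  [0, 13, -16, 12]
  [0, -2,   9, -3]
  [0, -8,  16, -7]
J_2(5) ⊕ J_2(5)

The characteristic polynomial is
  det(x·I − A) = x^4 - 20*x^3 + 150*x^2 - 500*x + 625 = (x - 5)^4

Eigenvalues and multiplicities (the geometric multiplicity of λ is n − rank(A − λI), which equals the number of Jordan blocks for λ):
  λ = 5: algebraic multiplicity = 4, geometric multiplicity = 2

Determining the block sizes for each eigenvalue:
  λ = 5: with am = 4 and gm = 2, the partition is not yet determined (e.g. several partitions of 4 into 2 parts exist). Let N = A − (5)·I. Computing rank(N^1) = 2, rank(N^2) = 0; the number of blocks of size ≥ j is rank(N^{j−1}) − rank(N^j), giving [2, 2]. So we have 2 block(s) of size 2 → block sizes [2, 2]

Assembling the blocks gives a Jordan form
J =
  [5, 1, 0, 0]
  [0, 5, 0, 0]
  [0, 0, 5, 1]
  [0, 0, 0, 5]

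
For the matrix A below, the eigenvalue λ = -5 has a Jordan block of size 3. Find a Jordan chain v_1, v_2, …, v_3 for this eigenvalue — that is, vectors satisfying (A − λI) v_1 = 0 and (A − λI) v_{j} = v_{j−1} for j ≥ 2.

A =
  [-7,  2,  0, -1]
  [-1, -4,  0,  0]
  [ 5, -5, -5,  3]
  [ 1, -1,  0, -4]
A Jordan chain for λ = -5 of length 3:
v_1 = (1, 1, -2, 0)ᵀ
v_2 = (-2, -1, 5, 1)ᵀ
v_3 = (1, 0, 0, 0)ᵀ

Let N = A − (-5)·I. We want v_3 with N^3 v_3 = 0 but N^2 v_3 ≠ 0; then v_{j-1} := N · v_j for j = 3, …, 2.

Pick v_3 = (1, 0, 0, 0)ᵀ.
Then v_2 = N · v_3 = (-2, -1, 5, 1)ᵀ.
Then v_1 = N · v_2 = (1, 1, -2, 0)ᵀ.

Sanity check: (A − (-5)·I) v_1 = (0, 0, 0, 0)ᵀ = 0. ✓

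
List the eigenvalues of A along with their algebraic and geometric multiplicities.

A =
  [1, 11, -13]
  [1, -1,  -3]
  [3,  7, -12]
λ = -4: alg = 3, geom = 1

Step 1 — factor the characteristic polynomial to read off the algebraic multiplicities:
  χ_A(x) = (x + 4)^3

Step 2 — compute geometric multiplicities via the rank-nullity identity g(λ) = n − rank(A − λI):
  rank(A − (-4)·I) = 2, so dim ker(A − (-4)·I) = n − 2 = 1

Summary:
  λ = -4: algebraic multiplicity = 3, geometric multiplicity = 1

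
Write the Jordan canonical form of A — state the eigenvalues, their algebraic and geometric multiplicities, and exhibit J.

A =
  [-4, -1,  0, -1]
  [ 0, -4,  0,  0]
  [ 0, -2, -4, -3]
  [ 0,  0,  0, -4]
J_2(-4) ⊕ J_2(-4)

The characteristic polynomial is
  det(x·I − A) = x^4 + 16*x^3 + 96*x^2 + 256*x + 256 = (x + 4)^4

Eigenvalues and multiplicities (the geometric multiplicity of λ is n − rank(A − λI), which equals the number of Jordan blocks for λ):
  λ = -4: algebraic multiplicity = 4, geometric multiplicity = 2

Determining the block sizes for each eigenvalue:
  λ = -4: with am = 4 and gm = 2, the partition is not yet determined (e.g. several partitions of 4 into 2 parts exist). Let N = A − (-4)·I. Computing rank(N^1) = 2, rank(N^2) = 0; the number of blocks of size ≥ j is rank(N^{j−1}) − rank(N^j), giving [2, 2]. So we have 2 block(s) of size 2 → block sizes [2, 2]

Assembling the blocks gives a Jordan form
J =
  [-4,  1,  0,  0]
  [ 0, -4,  0,  0]
  [ 0,  0, -4,  1]
  [ 0,  0,  0, -4]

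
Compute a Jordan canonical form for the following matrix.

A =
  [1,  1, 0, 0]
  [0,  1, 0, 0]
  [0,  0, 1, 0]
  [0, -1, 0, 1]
J_2(1) ⊕ J_1(1) ⊕ J_1(1)

The characteristic polynomial is
  det(x·I − A) = x^4 - 4*x^3 + 6*x^2 - 4*x + 1 = (x - 1)^4

Eigenvalues and multiplicities (the geometric multiplicity of λ is n − rank(A − λI), which equals the number of Jordan blocks for λ):
  λ = 1: algebraic multiplicity = 4, geometric multiplicity = 3

Determining the block sizes for each eigenvalue:
  λ = 1: 3 blocks summing to 4 forces exactly one block of size 2 and the rest size 1 → block sizes [2, 1, 1]

Assembling the blocks gives a Jordan form
J =
  [1, 1, 0, 0]
  [0, 1, 0, 0]
  [0, 0, 1, 0]
  [0, 0, 0, 1]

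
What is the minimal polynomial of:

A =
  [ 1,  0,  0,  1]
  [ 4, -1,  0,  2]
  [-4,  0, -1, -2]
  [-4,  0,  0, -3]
x^2 + 2*x + 1

The characteristic polynomial is χ_A(x) = (x + 1)^4, so the eigenvalues are known. The minimal polynomial is
  m_A(x) = Π_λ (x − λ)^{k_λ}
where k_λ is the size of the *largest* Jordan block for λ (equivalently, the smallest k with (A − λI)^k v = 0 for every generalised eigenvector v of λ).

  λ = -1: largest Jordan block has size 2, contributing (x + 1)^2

So m_A(x) = (x + 1)^2 = x^2 + 2*x + 1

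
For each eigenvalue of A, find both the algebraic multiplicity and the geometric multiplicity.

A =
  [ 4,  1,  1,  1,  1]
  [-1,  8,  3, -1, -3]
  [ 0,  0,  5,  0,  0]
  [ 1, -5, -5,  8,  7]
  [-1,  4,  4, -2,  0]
λ = 5: alg = 5, geom = 3

Step 1 — factor the characteristic polynomial to read off the algebraic multiplicities:
  χ_A(x) = (x - 5)^5

Step 2 — compute geometric multiplicities via the rank-nullity identity g(λ) = n − rank(A − λI):
  rank(A − (5)·I) = 2, so dim ker(A − (5)·I) = n − 2 = 3

Summary:
  λ = 5: algebraic multiplicity = 5, geometric multiplicity = 3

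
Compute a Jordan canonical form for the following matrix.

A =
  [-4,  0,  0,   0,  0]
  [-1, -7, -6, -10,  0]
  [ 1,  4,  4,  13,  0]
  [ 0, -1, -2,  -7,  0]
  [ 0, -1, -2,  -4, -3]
J_1(-4) ⊕ J_1(-4) ⊕ J_2(-3) ⊕ J_1(-3)

The characteristic polynomial is
  det(x·I − A) = x^5 + 17*x^4 + 115*x^3 + 387*x^2 + 648*x + 432 = (x + 3)^3*(x + 4)^2

Eigenvalues and multiplicities (the geometric multiplicity of λ is n − rank(A − λI), which equals the number of Jordan blocks for λ):
  λ = -4: algebraic multiplicity = 2, geometric multiplicity = 2
  λ = -3: algebraic multiplicity = 3, geometric multiplicity = 2

Determining the block sizes for each eigenvalue:
  λ = -4: gm = am = 2, so every block has size 1 → block sizes [1, 1]
  λ = -3: 2 blocks summing to 3 forces exactly one block of size 2 and the rest size 1 → block sizes [2, 1]

Assembling the blocks gives a Jordan form
J =
  [-4,  0,  0,  0,  0]
  [ 0, -4,  0,  0,  0]
  [ 0,  0, -3,  1,  0]
  [ 0,  0,  0, -3,  0]
  [ 0,  0,  0,  0, -3]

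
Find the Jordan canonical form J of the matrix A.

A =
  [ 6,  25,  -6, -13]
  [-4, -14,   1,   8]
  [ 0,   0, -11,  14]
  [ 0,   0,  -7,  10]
J_2(-4) ⊕ J_1(-4) ⊕ J_1(3)

The characteristic polynomial is
  det(x·I − A) = x^4 + 9*x^3 + 12*x^2 - 80*x - 192 = (x - 3)*(x + 4)^3

Eigenvalues and multiplicities (the geometric multiplicity of λ is n − rank(A − λI), which equals the number of Jordan blocks for λ):
  λ = -4: algebraic multiplicity = 3, geometric multiplicity = 2
  λ = 3: algebraic multiplicity = 1, geometric multiplicity = 1

Determining the block sizes for each eigenvalue:
  λ = -4: 2 blocks summing to 3 forces exactly one block of size 2 and the rest size 1 → block sizes [2, 1]
  λ = 3: one block (gm = 1), so the single block has size am = 1 → block sizes [1]

Assembling the blocks gives a Jordan form
J =
  [-4,  1,  0, 0]
  [ 0, -4,  0, 0]
  [ 0,  0, -4, 0]
  [ 0,  0,  0, 3]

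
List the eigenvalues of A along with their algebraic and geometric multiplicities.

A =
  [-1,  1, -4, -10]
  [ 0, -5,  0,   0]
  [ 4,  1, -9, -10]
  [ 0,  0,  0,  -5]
λ = -5: alg = 4, geom = 3

Step 1 — factor the characteristic polynomial to read off the algebraic multiplicities:
  χ_A(x) = (x + 5)^4

Step 2 — compute geometric multiplicities via the rank-nullity identity g(λ) = n − rank(A − λI):
  rank(A − (-5)·I) = 1, so dim ker(A − (-5)·I) = n − 1 = 3

Summary:
  λ = -5: algebraic multiplicity = 4, geometric multiplicity = 3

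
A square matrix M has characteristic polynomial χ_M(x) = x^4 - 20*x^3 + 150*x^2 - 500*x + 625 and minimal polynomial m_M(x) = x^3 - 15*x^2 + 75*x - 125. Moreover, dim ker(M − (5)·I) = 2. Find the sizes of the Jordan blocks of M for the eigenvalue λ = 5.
Block sizes for λ = 5: [3, 1]

Step 1 — from the characteristic polynomial, algebraic multiplicity of λ = 5 is 4. From dim ker(M − (5)·I) = 2, there are exactly 2 Jordan blocks for λ = 5.
Step 2 — from the minimal polynomial, the factor (x − 5)^3 tells us the largest block for λ = 5 has size 3.
Step 3 — with total size 4, 2 blocks, and largest block 3, the block sizes (in nonincreasing order) are [3, 1].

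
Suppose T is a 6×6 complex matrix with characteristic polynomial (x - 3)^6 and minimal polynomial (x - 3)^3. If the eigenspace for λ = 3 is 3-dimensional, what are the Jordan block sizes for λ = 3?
Block sizes for λ = 3: [3, 2, 1]

Step 1 — from the characteristic polynomial, algebraic multiplicity of λ = 3 is 6. From dim ker(T − (3)·I) = 3, there are exactly 3 Jordan blocks for λ = 3.
Step 2 — from the minimal polynomial, the factor (x − 3)^3 tells us the largest block for λ = 3 has size 3.
Step 3 — with total size 6, 3 blocks, and largest block 3, the block sizes (in nonincreasing order) are [3, 2, 1].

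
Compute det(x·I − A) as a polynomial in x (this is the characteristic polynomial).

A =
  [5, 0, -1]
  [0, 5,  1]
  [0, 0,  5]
x^3 - 15*x^2 + 75*x - 125

Expanding det(x·I − A) (e.g. by cofactor expansion or by noting that A is similar to its Jordan form J, which has the same characteristic polynomial as A) gives
  χ_A(x) = x^3 - 15*x^2 + 75*x - 125
which factors as (x - 5)^3. The eigenvalues (with algebraic multiplicities) are λ = 5 with multiplicity 3.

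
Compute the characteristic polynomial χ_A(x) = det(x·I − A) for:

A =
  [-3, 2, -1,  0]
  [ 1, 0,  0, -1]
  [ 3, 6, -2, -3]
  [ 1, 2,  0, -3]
x^4 + 8*x^3 + 24*x^2 + 32*x + 16

Expanding det(x·I − A) (e.g. by cofactor expansion or by noting that A is similar to its Jordan form J, which has the same characteristic polynomial as A) gives
  χ_A(x) = x^4 + 8*x^3 + 24*x^2 + 32*x + 16
which factors as (x + 2)^4. The eigenvalues (with algebraic multiplicities) are λ = -2 with multiplicity 4.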